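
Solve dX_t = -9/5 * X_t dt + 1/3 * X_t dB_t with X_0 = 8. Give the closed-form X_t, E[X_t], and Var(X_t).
X_t = 8 * exp((-167/90) t + (1/3) B_t); E[X_t] = 8*exp(-9*t/5); Var(X_t) = (64*exp(t/9) - 64)*exp(-18*t/5)

For GBM dX = mu X dt + sigma X dB with X_0 = x_0, apply Itô to Y = log X: dY = (mu - sigma^2/2) dt + sigma dB, so Y_t = log(x_0) + (mu - sigma^2/2) t + sigma B_t and hence X_t = x_0 * exp((mu - sigma^2/2) t + sigma B_t).
With mu = -9/5, sigma = 1/3, x_0 = 8, this gives:
  X_t = 8 * exp((-167/90) * t + (1/3) * B_t).
Since sigma*B_t ~ Normal(0, sigma^2 t), E[exp(sigma*B_t)] = exp(sigma^2 t / 2); so E[X_t] = x_0 * exp((mu - sigma^2/2) t) * exp(sigma^2 t / 2) = x_0 * exp(mu t) = 8*exp(-9*t/5).
Var(X_t) = E[X_t^2] - (E[X_t])^2 = x_0^2 * exp(2 mu t) * (exp(sigma^2 t) - 1) = (64*exp(t/9) - 64)*exp(-18*t/5).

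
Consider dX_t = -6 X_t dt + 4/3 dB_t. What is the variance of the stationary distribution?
lim Var(X_t) = 4/27

The OU SDE dX = -theta X dt + sigma dB admits the integrating factor exp(theta t): d(exp(theta t) X_t) = sigma exp(theta t) dB_t. Integrating from 0 to t gives X_t = x_0 * exp(-theta t) + sigma * int_0^t exp(-theta (t-s)) dB_s for any initial x_0. The Itô integral has variance (by the Itô isometry) sigma^2 * int_0^t exp(-2 theta (t - s)) ds = sigma^2 * (1 - exp(-2 theta t)) / (2 theta), independent of x_0.
With theta = 6, sigma = 4/3:
  Var(X_t) = (4/3)^2 * (1 - exp(-2*6 t)) / (2 * 6) = 4/27 - 4*exp(-12*t)/27.
As t -> infinity, exp(-2*6 t) -> 0, so the stationary variance is sigma^2 / (2 theta) = 4/27.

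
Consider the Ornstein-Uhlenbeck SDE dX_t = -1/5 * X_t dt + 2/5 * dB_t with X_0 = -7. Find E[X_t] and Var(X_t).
E[X_t] = -7*exp(-t/5); Var(X_t) = 2/5 - 2*exp(-2*t/5)/5

The OU SDE dX = -theta X dt + sigma dB admits the integrating factor exp(theta t): d(exp(theta t) X_t) = sigma exp(theta t) dB_t. Integrating from 0 to t:
  X_t = x_0 * exp(-theta t) + sigma * int_0^t exp(-theta (t-s)) dB_s.
The Itô integral has mean 0 and (by the Itô isometry) variance sigma^2 * int_0^t exp(-2 theta (t - s)) ds = sigma^2 * (1 - exp(-2 theta t)) / (2 theta).
With theta = 1/5, sigma = 2/5, x_0 = -7:
  E[X_t] = -7 * exp(-1/5 t) = -7*exp(-t/5)
  Var(X_t) = (2/5)^2 * (1 - exp(-2*1/5 t)) / (2 * 1/5) = 2/5 - 2*exp(-2*t/5)/5.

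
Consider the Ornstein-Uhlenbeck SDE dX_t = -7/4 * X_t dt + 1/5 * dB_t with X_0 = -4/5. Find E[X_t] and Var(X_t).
E[X_t] = -4*exp(-7*t/4)/5; Var(X_t) = 2/175 - 2*exp(-7*t/2)/175

The OU SDE dX = -theta X dt + sigma dB admits the integrating factor exp(theta t): d(exp(theta t) X_t) = sigma exp(theta t) dB_t. Integrating from 0 to t:
  X_t = x_0 * exp(-theta t) + sigma * int_0^t exp(-theta (t-s)) dB_s.
The Itô integral has mean 0 and (by the Itô isometry) variance sigma^2 * int_0^t exp(-2 theta (t - s)) ds = sigma^2 * (1 - exp(-2 theta t)) / (2 theta).
With theta = 7/4, sigma = 1/5, x_0 = -4/5:
  E[X_t] = -4/5 * exp(-7/4 t) = -4*exp(-7*t/4)/5
  Var(X_t) = (1/5)^2 * (1 - exp(-2*7/4 t)) / (2 * 7/4) = 2/175 - 2*exp(-7*t/2)/175.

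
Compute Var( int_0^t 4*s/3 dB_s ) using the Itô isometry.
Var = 16*t^3/27

The Itô integral of a deterministic integrand f(s) has mean 0 because each increment f(s) * (B_{s+ds} - B_s) has mean 0. By the Itô isometry:
  Var( int_0^t f(s) dB_s ) = E[ (int_0^t f(s) dB_s)^2 ] = int_0^t f(s)^2 ds.
Here f(s) = 4*s/3, so f(s)^2 = 16*s^2/9. Integrate:
  int_0^t (16*s^2/9) ds = 16*t^3/27.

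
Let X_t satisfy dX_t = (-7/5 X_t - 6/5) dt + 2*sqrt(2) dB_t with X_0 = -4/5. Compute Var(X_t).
Var(X_t) = 20/7 - 20*exp(-14*t/5)/7

The variance V(t) = Var(X_t) satisfies V'(t) = 2 a V(t) + c^2 with V(0) = 0 (drift coefficient is linear in X, diffusion is constant). With a = -7/5, c = 2*sqrt(2), the solution is
  V(t) = (c^2 / (2 a)) * (exp(2 a t) - 1)
       = ((2*sqrt(2))^2 / (2*(-7/5))) * (exp((-14/5) t) - 1)
       = 20/7 - 20*exp(-14*t/5)/7.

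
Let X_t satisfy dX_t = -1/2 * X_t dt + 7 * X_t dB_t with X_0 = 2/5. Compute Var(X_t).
Var(X_t) = (4*exp(49*t) - 4)*exp(-t)/25

For GBM dX = mu X dt + sigma X dB with X_0 = x_0, apply Itô to Y = log X: dY = (mu - sigma^2/2) dt + sigma dB, so Y_t = log(x_0) + (mu - sigma^2/2) t + sigma B_t and hence X_t = x_0 * exp((mu - sigma^2/2) t + sigma B_t).
With mu = -1/2, sigma = 7, x_0 = 2/5, this gives:
  X_t = 2/5 * exp((-25) * t + (7) * B_t).
Since sigma*B_t ~ Normal(0, sigma^2 t), E[exp(sigma*B_t)] = exp(sigma^2 t / 2); so E[X_t] = x_0 * exp((mu - sigma^2/2) t) * exp(sigma^2 t / 2) = x_0 * exp(mu t) = 2*exp(-t/2)/5.
Var(X_t) = E[X_t^2] - (E[X_t])^2 = x_0^2 * exp(2 mu t) * (exp(sigma^2 t) - 1) = (4*exp(49*t) - 4)*exp(-t)/25.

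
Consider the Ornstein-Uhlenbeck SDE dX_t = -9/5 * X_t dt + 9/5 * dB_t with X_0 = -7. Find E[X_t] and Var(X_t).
E[X_t] = -7*exp(-9*t/5); Var(X_t) = 9/10 - 9*exp(-18*t/5)/10

The OU SDE dX = -theta X dt + sigma dB admits the integrating factor exp(theta t): d(exp(theta t) X_t) = sigma exp(theta t) dB_t. Integrating from 0 to t:
  X_t = x_0 * exp(-theta t) + sigma * int_0^t exp(-theta (t-s)) dB_s.
The Itô integral has mean 0 and (by the Itô isometry) variance sigma^2 * int_0^t exp(-2 theta (t - s)) ds = sigma^2 * (1 - exp(-2 theta t)) / (2 theta).
With theta = 9/5, sigma = 9/5, x_0 = -7:
  E[X_t] = -7 * exp(-9/5 t) = -7*exp(-9*t/5)
  Var(X_t) = (9/5)^2 * (1 - exp(-2*9/5 t)) / (2 * 9/5) = 9/10 - 9*exp(-18*t/5)/10.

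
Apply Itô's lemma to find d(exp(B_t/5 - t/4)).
d(exp(B_t/5 - t/4)) = (-23*exp(B_t/5 - t/4)/100) dt + (exp(B_t/5 - t/4)/5) dB_t

Itô's formula for f(t, x): d f(t, B_t) = (f_t + (1/2) f_xx) dt + f_x dB_t. Compute partials of f(t, x) = exp(-t/4 + x/5):
  f_t(t,x)  = -exp(-t/4 + x/5)/4
  f_x(t,x)  = exp(-t/4 + x/5)/5
  f_xx(t,x) = exp(-t/4 + x/5)/25
Assemble drift = f_t + (1/2) f_xx = -23*exp(-t/4 + x/5)/100 and diffusion = f_x = exp(-t/4 + x/5)/5. Substituting x = B_t:
  d(exp(B_t/5 - t/4)) = (-23*exp(B_t/5 - t/4)/100) dt + (exp(B_t/5 - t/4)/5) dB_t.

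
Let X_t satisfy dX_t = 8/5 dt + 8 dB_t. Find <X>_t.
<X>_t = 64*t

For an Itô process dX_t = a(t) dt + b(t) dB_t, the quadratic variation is <X>_t = int_0^t b(s)^2 ds (the drift term does not contribute). Here b(s) = 8, so
  b(s)^2 = 64.
Integrating from 0 to t:
  <X>_t = int_0^t (64) ds = 64*t.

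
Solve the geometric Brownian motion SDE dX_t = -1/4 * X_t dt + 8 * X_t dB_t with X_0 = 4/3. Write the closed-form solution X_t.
X_t = 4/3 * exp((-129/4) * t + (8) * B_t)

For GBM dX = mu X dt + sigma X dB with X_0 = x_0, apply Itô to Y = log X: dY = (mu - sigma^2/2) dt + sigma dB, so Y_t = log(x_0) + (mu - sigma^2/2) t + sigma B_t and hence X_t = x_0 * exp((mu - sigma^2/2) t + sigma B_t).
With mu = -1/4, sigma = 8, x_0 = 4/3, this gives:
  X_t = 4/3 * exp((-129/4) * t + (8) * B_t).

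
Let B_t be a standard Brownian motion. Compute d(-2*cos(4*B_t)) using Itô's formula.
d(-2*cos(4*B_t)) = (16*cos(4*B_t)) dt + (8*sin(4*B_t)) dB_t

Itô's formula for f(B_t) gives d f(B_t) = f'(B_t) dB_t + (1/2) f''(B_t) dt. Compute derivatives of f(x) = -2*cos(4*x):
  f'(x)  = 8*sin(4*x)
  f''(x) = 32*cos(4*x)
Substitute x = B_t and multiply the f'' term by 1/2:
  drift     = (1/2) * (32*cos(4*x)) evaluated at B_t = 16*cos(4*B_t)
  diffusion = (8*sin(4*x)) evaluated at B_t = 8*sin(4*B_t)
Therefore d(-2*cos(4*B_t)) = (16*cos(4*B_t)) dt + (8*sin(4*B_t)) dB_t.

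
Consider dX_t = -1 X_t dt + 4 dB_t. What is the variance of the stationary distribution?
lim Var(X_t) = 8

The OU SDE dX = -theta X dt + sigma dB admits the integrating factor exp(theta t): d(exp(theta t) X_t) = sigma exp(theta t) dB_t. Integrating from 0 to t gives X_t = x_0 * exp(-theta t) + sigma * int_0^t exp(-theta (t-s)) dB_s for any initial x_0. The Itô integral has variance (by the Itô isometry) sigma^2 * int_0^t exp(-2 theta (t - s)) ds = sigma^2 * (1 - exp(-2 theta t)) / (2 theta), independent of x_0.
With theta = 1, sigma = 4:
  Var(X_t) = (4)^2 * (1 - exp(-2*1 t)) / (2 * 1) = 8 - 8*exp(-2*t).
As t -> infinity, exp(-2*1 t) -> 0, so the stationary variance is sigma^2 / (2 theta) = 8.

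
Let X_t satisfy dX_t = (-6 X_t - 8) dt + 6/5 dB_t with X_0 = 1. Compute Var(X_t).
Var(X_t) = 3/25 - 3*exp(-12*t)/25

The variance V(t) = Var(X_t) satisfies V'(t) = 2 a V(t) + c^2 with V(0) = 0 (drift coefficient is linear in X, diffusion is constant). With a = -6, c = 6/5, the solution is
  V(t) = (c^2 / (2 a)) * (exp(2 a t) - 1)
       = ((6/5)^2 / (2*(-6))) * (exp((-12) t) - 1)
       = 3/25 - 3*exp(-12*t)/25.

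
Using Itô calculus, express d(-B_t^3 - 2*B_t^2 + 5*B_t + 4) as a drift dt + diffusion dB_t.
d(-B_t^3 - 2*B_t^2 + 5*B_t + 4) = (-3*B_t - 2) dt + (-3*B_t^2 - 4*B_t + 5) dB_t

Itô's formula for f(B_t) gives d f(B_t) = f'(B_t) dB_t + (1/2) f''(B_t) dt. Compute derivatives of f(x) = -x^3 - 2*x^2 + 5*x + 4:
  f'(x)  = -3*x^2 - 4*x + 5
  f''(x) = -6*x - 4
Substitute x = B_t and multiply the f'' term by 1/2:
  drift     = (1/2) * (-6*x - 4) evaluated at B_t = -3*B_t - 2
  diffusion = (-3*x^2 - 4*x + 5) evaluated at B_t = -3*B_t^2 - 4*B_t + 5
Therefore d(-B_t^3 - 2*B_t^2 + 5*B_t + 4) = (-3*B_t - 2) dt + (-3*B_t^2 - 4*B_t + 5) dB_t.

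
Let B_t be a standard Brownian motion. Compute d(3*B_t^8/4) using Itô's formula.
d(3*B_t^8/4) = (21*B_t^6) dt + (6*B_t^7) dB_t

Itô's formula for f(B_t) gives d f(B_t) = f'(B_t) dB_t + (1/2) f''(B_t) dt. Compute derivatives of f(x) = 3*x^8/4:
  f'(x)  = 6*x^7
  f''(x) = 42*x^6
Substitute x = B_t and multiply the f'' term by 1/2:
  drift     = (1/2) * (42*x^6) evaluated at B_t = 21*B_t^6
  diffusion = (6*x^7) evaluated at B_t = 6*B_t^7
Therefore d(3*B_t^8/4) = (21*B_t^6) dt + (6*B_t^7) dB_t.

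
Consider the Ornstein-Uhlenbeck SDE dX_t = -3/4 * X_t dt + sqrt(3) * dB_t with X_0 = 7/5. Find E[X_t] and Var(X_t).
E[X_t] = 7*exp(-3*t/4)/5; Var(X_t) = 2 - 2*exp(-3*t/2)

The OU SDE dX = -theta X dt + sigma dB admits the integrating factor exp(theta t): d(exp(theta t) X_t) = sigma exp(theta t) dB_t. Integrating from 0 to t:
  X_t = x_0 * exp(-theta t) + sigma * int_0^t exp(-theta (t-s)) dB_s.
The Itô integral has mean 0 and (by the Itô isometry) variance sigma^2 * int_0^t exp(-2 theta (t - s)) ds = sigma^2 * (1 - exp(-2 theta t)) / (2 theta).
With theta = 3/4, sigma = sqrt(3), x_0 = 7/5:
  E[X_t] = 7/5 * exp(-3/4 t) = 7*exp(-3*t/4)/5
  Var(X_t) = (sqrt(3))^2 * (1 - exp(-2*3/4 t)) / (2 * 3/4) = 2 - 2*exp(-3*t/2).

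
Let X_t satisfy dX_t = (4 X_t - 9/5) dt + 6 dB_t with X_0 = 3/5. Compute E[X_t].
E[X_t] = 3*exp(4*t)/20 + 9/20

Taking expectations and using E[dB_t] = 0, the mean m(t) = E[X_t] satisfies the ODE m'(t) = a m(t) + b with m(0) = x_0. With a = 4, b = -9/5, x_0 = 3/5, the solution is
  m(t) = x_0 * exp(a t) + (b/a) * (exp(a t) - 1)
       = (3/5) * exp(4 t) + ((-9/5)/4) * (exp(4 t) - 1)
       = 3*exp(4*t)/20 + 9/20.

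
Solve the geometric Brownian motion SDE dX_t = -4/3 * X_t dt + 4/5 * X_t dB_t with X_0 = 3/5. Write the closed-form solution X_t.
X_t = 3/5 * exp((-124/75) * t + (4/5) * B_t)

For GBM dX = mu X dt + sigma X dB with X_0 = x_0, apply Itô to Y = log X: dY = (mu - sigma^2/2) dt + sigma dB, so Y_t = log(x_0) + (mu - sigma^2/2) t + sigma B_t and hence X_t = x_0 * exp((mu - sigma^2/2) t + sigma B_t).
With mu = -4/3, sigma = 4/5, x_0 = 3/5, this gives:
  X_t = 3/5 * exp((-124/75) * t + (4/5) * B_t).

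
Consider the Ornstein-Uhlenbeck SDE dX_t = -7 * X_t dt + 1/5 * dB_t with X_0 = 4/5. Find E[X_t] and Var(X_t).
E[X_t] = 4*exp(-7*t)/5; Var(X_t) = 1/350 - exp(-14*t)/350

The OU SDE dX = -theta X dt + sigma dB admits the integrating factor exp(theta t): d(exp(theta t) X_t) = sigma exp(theta t) dB_t. Integrating from 0 to t:
  X_t = x_0 * exp(-theta t) + sigma * int_0^t exp(-theta (t-s)) dB_s.
The Itô integral has mean 0 and (by the Itô isometry) variance sigma^2 * int_0^t exp(-2 theta (t - s)) ds = sigma^2 * (1 - exp(-2 theta t)) / (2 theta).
With theta = 7, sigma = 1/5, x_0 = 4/5:
  E[X_t] = 4/5 * exp(-7 t) = 4*exp(-7*t)/5
  Var(X_t) = (1/5)^2 * (1 - exp(-2*7 t)) / (2 * 7) = 1/350 - exp(-14*t)/350.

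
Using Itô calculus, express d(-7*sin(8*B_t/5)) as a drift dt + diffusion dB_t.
d(-7*sin(8*B_t/5)) = (224*sin(8*B_t/5)/25) dt + (-56*cos(8*B_t/5)/5) dB_t

Itô's formula for f(B_t) gives d f(B_t) = f'(B_t) dB_t + (1/2) f''(B_t) dt. Compute derivatives of f(x) = -7*sin(8*x/5):
  f'(x)  = -56*cos(8*x/5)/5
  f''(x) = 448*sin(8*x/5)/25
Substitute x = B_t and multiply the f'' term by 1/2:
  drift     = (1/2) * (448*sin(8*x/5)/25) evaluated at B_t = 224*sin(8*B_t/5)/25
  diffusion = (-56*cos(8*x/5)/5) evaluated at B_t = -56*cos(8*B_t/5)/5
Therefore d(-7*sin(8*B_t/5)) = (224*sin(8*B_t/5)/25) dt + (-56*cos(8*B_t/5)/5) dB_t.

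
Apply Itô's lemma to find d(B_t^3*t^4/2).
d(B_t^3*t^4/2) = (B_t*t^3*(4*B_t^2 + 3*t)/2) dt + (3*B_t^2*t^4/2) dB_t

Itô's formula for f(t, x): d f(t, B_t) = (f_t + (1/2) f_xx) dt + f_x dB_t. Compute partials of f(t, x) = t^4*x^3/2:
  f_t(t,x)  = 2*t^3*x^3
  f_x(t,x)  = 3*t^4*x^2/2
  f_xx(t,x) = 3*t^4*x
Assemble drift = f_t + (1/2) f_xx = t^3*x*(3*t + 4*x^2)/2 and diffusion = f_x = 3*t^4*x^2/2. Substituting x = B_t:
  d(B_t^3*t^4/2) = (B_t*t^3*(4*B_t^2 + 3*t)/2) dt + (3*B_t^2*t^4/2) dB_t.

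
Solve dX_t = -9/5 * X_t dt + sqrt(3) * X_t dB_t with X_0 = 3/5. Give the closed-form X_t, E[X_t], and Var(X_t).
X_t = 3/5 * exp((-33/10) t + (sqrt(3)) B_t); E[X_t] = 3*exp(-9*t/5)/5; Var(X_t) = (9*exp(3*t) - 9)*exp(-18*t/5)/25

For GBM dX = mu X dt + sigma X dB with X_0 = x_0, apply Itô to Y = log X: dY = (mu - sigma^2/2) dt + sigma dB, so Y_t = log(x_0) + (mu - sigma^2/2) t + sigma B_t and hence X_t = x_0 * exp((mu - sigma^2/2) t + sigma B_t).
With mu = -9/5, sigma = sqrt(3), x_0 = 3/5, this gives:
  X_t = 3/5 * exp((-33/10) * t + (sqrt(3)) * B_t).
Since sigma*B_t ~ Normal(0, sigma^2 t), E[exp(sigma*B_t)] = exp(sigma^2 t / 2); so E[X_t] = x_0 * exp((mu - sigma^2/2) t) * exp(sigma^2 t / 2) = x_0 * exp(mu t) = 3*exp(-9*t/5)/5.
Var(X_t) = E[X_t^2] - (E[X_t])^2 = x_0^2 * exp(2 mu t) * (exp(sigma^2 t) - 1) = (9*exp(3*t) - 9)*exp(-18*t/5)/25.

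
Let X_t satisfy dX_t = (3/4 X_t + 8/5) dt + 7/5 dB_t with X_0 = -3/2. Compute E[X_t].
E[X_t] = 19*exp(3*t/4)/30 - 32/15

Taking expectations and using E[dB_t] = 0, the mean m(t) = E[X_t] satisfies the ODE m'(t) = a m(t) + b with m(0) = x_0. With a = 3/4, b = 8/5, x_0 = -3/2, the solution is
  m(t) = x_0 * exp(a t) + (b/a) * (exp(a t) - 1)
       = (-3/2) * exp((3/4) t) + ((8/5)/(3/4)) * (exp((3/4) t) - 1)
       = 19*exp(3*t/4)/30 - 32/15.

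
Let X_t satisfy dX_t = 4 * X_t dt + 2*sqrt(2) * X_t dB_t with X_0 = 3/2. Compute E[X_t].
E[X_t] = 3*exp(4*t)/2

For GBM dX = mu X dt + sigma X dB with X_0 = x_0, apply Itô to Y = log X: dY = (mu - sigma^2/2) dt + sigma dB, so Y_t = log(x_0) + (mu - sigma^2/2) t + sigma B_t and hence X_t = x_0 * exp((mu - sigma^2/2) t + sigma B_t).
With mu = 4, sigma = 2*sqrt(2), x_0 = 3/2, this gives:
  X_t = 3/2 * exp((0) * t + (2*sqrt(2)) * B_t).
Since sigma*B_t ~ Normal(0, sigma^2 t), E[exp(sigma*B_t)] = exp(sigma^2 t / 2); so E[X_t] = x_0 * exp((mu - sigma^2/2) t) * exp(sigma^2 t / 2) = x_0 * exp(mu t) = 3*exp(4*t)/2.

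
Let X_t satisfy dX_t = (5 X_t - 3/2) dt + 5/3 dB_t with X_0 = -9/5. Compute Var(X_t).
Var(X_t) = 5*exp(10*t)/18 - 5/18

The variance V(t) = Var(X_t) satisfies V'(t) = 2 a V(t) + c^2 with V(0) = 0 (drift coefficient is linear in X, diffusion is constant). With a = 5, c = 5/3, the solution is
  V(t) = (c^2 / (2 a)) * (exp(2 a t) - 1)
       = ((5/3)^2 / (2*5)) * (exp(10 t) - 1)
       = 5*exp(10*t)/18 - 5/18.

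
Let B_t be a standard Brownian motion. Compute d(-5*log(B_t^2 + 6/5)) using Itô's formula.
d(-5*log(B_t^2 + 6/5)) = (25*(5*B_t^2 - 6)/(5*B_t^2 + 6)^2) dt + (-50*B_t/(5*B_t^2 + 6)) dB_t

Itô's formula for f(B_t) gives d f(B_t) = f'(B_t) dB_t + (1/2) f''(B_t) dt. Compute derivatives of f(x) = -5*log(x^2 + 6/5):
  f'(x)  = -50*x/(5*x^2 + 6)
  f''(x) = 50*(5*x^2 - 6)/(5*x^2 + 6)^2
Substitute x = B_t and multiply the f'' term by 1/2:
  drift     = (1/2) * (50*(5*x^2 - 6)/(5*x^2 + 6)^2) evaluated at B_t = 25*(5*B_t^2 - 6)/(5*B_t^2 + 6)^2
  diffusion = (-50*x/(5*x^2 + 6)) evaluated at B_t = -50*B_t/(5*B_t^2 + 6)
Therefore d(-5*log(B_t^2 + 6/5)) = (25*(5*B_t^2 - 6)/(5*B_t^2 + 6)^2) dt + (-50*B_t/(5*B_t^2 + 6)) dB_t.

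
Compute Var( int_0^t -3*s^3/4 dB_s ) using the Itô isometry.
Var = 9*t^7/112

The Itô integral of a deterministic integrand f(s) has mean 0 because each increment f(s) * (B_{s+ds} - B_s) has mean 0. By the Itô isometry:
  Var( int_0^t f(s) dB_s ) = E[ (int_0^t f(s) dB_s)^2 ] = int_0^t f(s)^2 ds.
Here f(s) = -3*s^3/4, so f(s)^2 = 9*s^6/16. Integrate:
  int_0^t (9*s^6/16) ds = 9*t^7/112.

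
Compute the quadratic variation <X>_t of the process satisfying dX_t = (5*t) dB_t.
<X>_t = 25*t^3/3

For an Itô process dX_t = a(t) dt + b(t) dB_t, the quadratic variation is <X>_t = int_0^t b(s)^2 ds (the drift term does not contribute). Here b(s) = 5*s, so
  b(s)^2 = 25*s^2.
Integrating from 0 to t:
  <X>_t = int_0^t (25*s^2) ds = 25*t^3/3.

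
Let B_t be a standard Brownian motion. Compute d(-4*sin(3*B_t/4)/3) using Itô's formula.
d(-4*sin(3*B_t/4)/3) = (3*sin(3*B_t/4)/8) dt + (-cos(3*B_t/4)) dB_t

Itô's formula for f(B_t) gives d f(B_t) = f'(B_t) dB_t + (1/2) f''(B_t) dt. Compute derivatives of f(x) = -4*sin(3*x/4)/3:
  f'(x)  = -cos(3*x/4)
  f''(x) = 3*sin(3*x/4)/4
Substitute x = B_t and multiply the f'' term by 1/2:
  drift     = (1/2) * (3*sin(3*x/4)/4) evaluated at B_t = 3*sin(3*B_t/4)/8
  diffusion = (-cos(3*x/4)) evaluated at B_t = -cos(3*B_t/4)
Therefore d(-4*sin(3*B_t/4)/3) = (3*sin(3*B_t/4)/8) dt + (-cos(3*B_t/4)) dB_t.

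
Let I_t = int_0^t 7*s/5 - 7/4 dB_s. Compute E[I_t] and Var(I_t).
E[I_t] = 0; Var(I_t) = 49*t*(16*t^2 - 60*t + 75)/1200

The Itô integral of a deterministic integrand f(s) has mean 0 because each increment f(s) * (B_{s+ds} - B_s) has mean 0. By the Itô isometry:
  Var( int_0^t f(s) dB_s ) = E[ (int_0^t f(s) dB_s)^2 ] = int_0^t f(s)^2 ds.
Here f(s) = 7*s/5 - 7/4, so f(s)^2 = 49*(4*s - 5)^2/400. Integrate:
  int_0^t (49*(4*s - 5)^2/400) ds = 49*t*(16*t^2 - 60*t + 75)/1200.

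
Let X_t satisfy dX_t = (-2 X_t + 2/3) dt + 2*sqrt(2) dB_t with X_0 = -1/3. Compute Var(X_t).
Var(X_t) = 2 - 2*exp(-4*t)

The variance V(t) = Var(X_t) satisfies V'(t) = 2 a V(t) + c^2 with V(0) = 0 (drift coefficient is linear in X, diffusion is constant). With a = -2, c = 2*sqrt(2), the solution is
  V(t) = (c^2 / (2 a)) * (exp(2 a t) - 1)
       = ((2*sqrt(2))^2 / (2*(-2))) * (exp((-4) t) - 1)
       = 2 - 2*exp(-4*t).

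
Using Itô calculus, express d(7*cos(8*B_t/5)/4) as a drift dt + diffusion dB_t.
d(7*cos(8*B_t/5)/4) = (-56*cos(8*B_t/5)/25) dt + (-14*sin(8*B_t/5)/5) dB_t

Itô's formula for f(B_t) gives d f(B_t) = f'(B_t) dB_t + (1/2) f''(B_t) dt. Compute derivatives of f(x) = 7*cos(8*x/5)/4:
  f'(x)  = -14*sin(8*x/5)/5
  f''(x) = -112*cos(8*x/5)/25
Substitute x = B_t and multiply the f'' term by 1/2:
  drift     = (1/2) * (-112*cos(8*x/5)/25) evaluated at B_t = -56*cos(8*B_t/5)/25
  diffusion = (-14*sin(8*x/5)/5) evaluated at B_t = -14*sin(8*B_t/5)/5
Therefore d(7*cos(8*B_t/5)/4) = (-56*cos(8*B_t/5)/25) dt + (-14*sin(8*B_t/5)/5) dB_t.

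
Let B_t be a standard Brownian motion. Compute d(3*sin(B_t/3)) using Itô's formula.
d(3*sin(B_t/3)) = (-sin(B_t/3)/6) dt + (cos(B_t/3)) dB_t

Itô's formula for f(B_t) gives d f(B_t) = f'(B_t) dB_t + (1/2) f''(B_t) dt. Compute derivatives of f(x) = 3*sin(x/3):
  f'(x)  = cos(x/3)
  f''(x) = -sin(x/3)/3
Substitute x = B_t and multiply the f'' term by 1/2:
  drift     = (1/2) * (-sin(x/3)/3) evaluated at B_t = -sin(B_t/3)/6
  diffusion = (cos(x/3)) evaluated at B_t = cos(B_t/3)
Therefore d(3*sin(B_t/3)) = (-sin(B_t/3)/6) dt + (cos(B_t/3)) dB_t.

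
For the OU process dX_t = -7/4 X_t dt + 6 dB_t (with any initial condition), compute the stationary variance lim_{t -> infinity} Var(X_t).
lim Var(X_t) = 72/7

The OU SDE dX = -theta X dt + sigma dB admits the integrating factor exp(theta t): d(exp(theta t) X_t) = sigma exp(theta t) dB_t. Integrating from 0 to t gives X_t = x_0 * exp(-theta t) + sigma * int_0^t exp(-theta (t-s)) dB_s for any initial x_0. The Itô integral has variance (by the Itô isometry) sigma^2 * int_0^t exp(-2 theta (t - s)) ds = sigma^2 * (1 - exp(-2 theta t)) / (2 theta), independent of x_0.
With theta = 7/4, sigma = 6:
  Var(X_t) = (6)^2 * (1 - exp(-2*7/4 t)) / (2 * 7/4) = 72/7 - 72*exp(-7*t/2)/7.
As t -> infinity, exp(-2*7/4 t) -> 0, so the stationary variance is sigma^2 / (2 theta) = 72/7.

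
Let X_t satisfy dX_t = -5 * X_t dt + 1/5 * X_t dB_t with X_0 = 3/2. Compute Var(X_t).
Var(X_t) = (9*exp(t/25) - 9)*exp(-10*t)/4

For GBM dX = mu X dt + sigma X dB with X_0 = x_0, apply Itô to Y = log X: dY = (mu - sigma^2/2) dt + sigma dB, so Y_t = log(x_0) + (mu - sigma^2/2) t + sigma B_t and hence X_t = x_0 * exp((mu - sigma^2/2) t + sigma B_t).
With mu = -5, sigma = 1/5, x_0 = 3/2, this gives:
  X_t = 3/2 * exp((-251/50) * t + (1/5) * B_t).
Since sigma*B_t ~ Normal(0, sigma^2 t), E[exp(sigma*B_t)] = exp(sigma^2 t / 2); so E[X_t] = x_0 * exp((mu - sigma^2/2) t) * exp(sigma^2 t / 2) = x_0 * exp(mu t) = 3*exp(-5*t)/2.
Var(X_t) = E[X_t^2] - (E[X_t])^2 = x_0^2 * exp(2 mu t) * (exp(sigma^2 t) - 1) = (9*exp(t/25) - 9)*exp(-10*t)/4.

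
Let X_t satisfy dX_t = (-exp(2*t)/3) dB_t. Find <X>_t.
<X>_t = exp(4*t)/36 - 1/36

For an Itô process dX_t = a(t) dt + b(t) dB_t, the quadratic variation is <X>_t = int_0^t b(s)^2 ds (the drift term does not contribute). Here b(s) = -exp(2*s)/3, so
  b(s)^2 = exp(4*s)/9.
Integrating from 0 to t:
  <X>_t = int_0^t (exp(4*s)/9) ds = exp(4*t)/36 - 1/36.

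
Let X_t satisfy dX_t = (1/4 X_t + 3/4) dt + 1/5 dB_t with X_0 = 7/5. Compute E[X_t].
E[X_t] = 22*exp(t/4)/5 - 3

Taking expectations and using E[dB_t] = 0, the mean m(t) = E[X_t] satisfies the ODE m'(t) = a m(t) + b with m(0) = x_0. With a = 1/4, b = 3/4, x_0 = 7/5, the solution is
  m(t) = x_0 * exp(a t) + (b/a) * (exp(a t) - 1)
       = (7/5) * exp((1/4) t) + ((3/4)/(1/4)) * (exp((1/4) t) - 1)
       = 22*exp(t/4)/5 - 3.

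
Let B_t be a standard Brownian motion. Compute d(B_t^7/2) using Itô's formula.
d(B_t^7/2) = (21*B_t^5/2) dt + (7*B_t^6/2) dB_t

Itô's formula for f(B_t) gives d f(B_t) = f'(B_t) dB_t + (1/2) f''(B_t) dt. Compute derivatives of f(x) = x^7/2:
  f'(x)  = 7*x^6/2
  f''(x) = 21*x^5
Substitute x = B_t and multiply the f'' term by 1/2:
  drift     = (1/2) * (21*x^5) evaluated at B_t = 21*B_t^5/2
  diffusion = (7*x^6/2) evaluated at B_t = 7*B_t^6/2
Therefore d(B_t^7/2) = (21*B_t^5/2) dt + (7*B_t^6/2) dB_t.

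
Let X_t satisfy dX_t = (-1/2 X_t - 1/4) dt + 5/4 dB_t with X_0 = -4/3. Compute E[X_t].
E[X_t] = -1/2 - 5*exp(-t/2)/6

Taking expectations and using E[dB_t] = 0, the mean m(t) = E[X_t] satisfies the ODE m'(t) = a m(t) + b with m(0) = x_0. With a = -1/2, b = -1/4, x_0 = -4/3, the solution is
  m(t) = x_0 * exp(a t) + (b/a) * (exp(a t) - 1)
       = (-4/3) * exp((-1/2) t) + ((-1/4)/(-1/2)) * (exp((-1/2) t) - 1)
       = -1/2 - 5*exp(-t/2)/6.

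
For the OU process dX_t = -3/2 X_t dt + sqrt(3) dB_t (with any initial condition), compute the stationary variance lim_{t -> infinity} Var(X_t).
lim Var(X_t) = 1

The OU SDE dX = -theta X dt + sigma dB admits the integrating factor exp(theta t): d(exp(theta t) X_t) = sigma exp(theta t) dB_t. Integrating from 0 to t gives X_t = x_0 * exp(-theta t) + sigma * int_0^t exp(-theta (t-s)) dB_s for any initial x_0. The Itô integral has variance (by the Itô isometry) sigma^2 * int_0^t exp(-2 theta (t - s)) ds = sigma^2 * (1 - exp(-2 theta t)) / (2 theta), independent of x_0.
With theta = 3/2, sigma = sqrt(3):
  Var(X_t) = (sqrt(3))^2 * (1 - exp(-2*3/2 t)) / (2 * 3/2) = 1 - exp(-3*t).
As t -> infinity, exp(-2*3/2 t) -> 0, so the stationary variance is sigma^2 / (2 theta) = 1.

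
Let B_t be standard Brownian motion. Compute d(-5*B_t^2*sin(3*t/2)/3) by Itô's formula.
d(-5*B_t^2*sin(3*t/2)/3) = (-5*B_t^2*cos(3*t/2)/2 - 5*sin(3*t/2)/3) dt + (-10*B_t*sin(3*t/2)/3) dB_t

Itô's formula for f(t, x): d f(t, B_t) = (f_t + (1/2) f_xx) dt + f_x dB_t. Compute partials of f(t, x) = -5*x^2*sin(3*t/2)/3:
  f_t(t,x)  = -5*x^2*cos(3*t/2)/2
  f_x(t,x)  = -10*x*sin(3*t/2)/3
  f_xx(t,x) = -10*sin(3*t/2)/3
Assemble drift = f_t + (1/2) f_xx = -5*x^2*cos(3*t/2)/2 - 5*sin(3*t/2)/3 and diffusion = f_x = -10*x*sin(3*t/2)/3. Substituting x = B_t:
  d(-5*B_t^2*sin(3*t/2)/3) = (-5*B_t^2*cos(3*t/2)/2 - 5*sin(3*t/2)/3) dt + (-10*B_t*sin(3*t/2)/3) dB_t.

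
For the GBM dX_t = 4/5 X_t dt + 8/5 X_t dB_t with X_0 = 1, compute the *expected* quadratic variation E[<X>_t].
E[<X>_t] = 8*exp(104*t/25)/13 - 8/13

<X>_t = int_0^t ((8/5) * X_s)^2 ds. Taking expectation inside the integral: E[<X>_t] = (8/5)^2 * int_0^t E[X_s^2] ds. For GBM, E[X_s^2] = x_0^2 * exp((2 mu + sigma^2) s). Integrating:
  E[<X>_t] = (8/5)^2 * 1^2 * (exp((2*(4/5) + (8/5)^2) t) - 1) / (2*(4/5) + (8/5)^2)
           = (8/5)^2 * 1^2 * (exp((104/25) t) - 1) / (104/25) = 8*exp(104*t/25)/13 - 8/13.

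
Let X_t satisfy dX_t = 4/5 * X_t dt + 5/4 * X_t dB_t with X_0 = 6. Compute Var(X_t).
Var(X_t) = 36*(exp(25*t/16) - 1)*exp(8*t/5)

For GBM dX = mu X dt + sigma X dB with X_0 = x_0, apply Itô to Y = log X: dY = (mu - sigma^2/2) dt + sigma dB, so Y_t = log(x_0) + (mu - sigma^2/2) t + sigma B_t and hence X_t = x_0 * exp((mu - sigma^2/2) t + sigma B_t).
With mu = 4/5, sigma = 5/4, x_0 = 6, this gives:
  X_t = 6 * exp((3/160) * t + (5/4) * B_t).
Since sigma*B_t ~ Normal(0, sigma^2 t), E[exp(sigma*B_t)] = exp(sigma^2 t / 2); so E[X_t] = x_0 * exp((mu - sigma^2/2) t) * exp(sigma^2 t / 2) = x_0 * exp(mu t) = 6*exp(4*t/5).
Var(X_t) = E[X_t^2] - (E[X_t])^2 = x_0^2 * exp(2 mu t) * (exp(sigma^2 t) - 1) = 36*(exp(25*t/16) - 1)*exp(8*t/5).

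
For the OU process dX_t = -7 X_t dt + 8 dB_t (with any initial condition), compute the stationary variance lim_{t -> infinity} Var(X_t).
lim Var(X_t) = 32/7

The OU SDE dX = -theta X dt + sigma dB admits the integrating factor exp(theta t): d(exp(theta t) X_t) = sigma exp(theta t) dB_t. Integrating from 0 to t gives X_t = x_0 * exp(-theta t) + sigma * int_0^t exp(-theta (t-s)) dB_s for any initial x_0. The Itô integral has variance (by the Itô isometry) sigma^2 * int_0^t exp(-2 theta (t - s)) ds = sigma^2 * (1 - exp(-2 theta t)) / (2 theta), independent of x_0.
With theta = 7, sigma = 8:
  Var(X_t) = (8)^2 * (1 - exp(-2*7 t)) / (2 * 7) = 32/7 - 32*exp(-14*t)/7.
As t -> infinity, exp(-2*7 t) -> 0, so the stationary variance is sigma^2 / (2 theta) = 32/7.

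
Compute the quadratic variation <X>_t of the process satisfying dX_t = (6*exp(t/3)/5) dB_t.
<X>_t = 54*exp(2*t/3)/25 - 54/25

For an Itô process dX_t = a(t) dt + b(t) dB_t, the quadratic variation is <X>_t = int_0^t b(s)^2 ds (the drift term does not contribute). Here b(s) = 6*exp(s/3)/5, so
  b(s)^2 = 36*exp(2*s/3)/25.
Integrating from 0 to t:
  <X>_t = int_0^t (36*exp(2*s/3)/25) ds = 54*exp(2*t/3)/25 - 54/25.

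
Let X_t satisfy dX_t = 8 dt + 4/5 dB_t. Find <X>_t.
<X>_t = 16*t/25

For an Itô process dX_t = a(t) dt + b(t) dB_t, the quadratic variation is <X>_t = int_0^t b(s)^2 ds (the drift term does not contribute). Here b(s) = 4/5, so
  b(s)^2 = 16/25.
Integrating from 0 to t:
  <X>_t = int_0^t (16/25) ds = 16*t/25.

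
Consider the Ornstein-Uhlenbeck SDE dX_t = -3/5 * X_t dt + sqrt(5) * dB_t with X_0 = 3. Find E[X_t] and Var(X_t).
E[X_t] = 3*exp(-3*t/5); Var(X_t) = 25/6 - 25*exp(-6*t/5)/6

The OU SDE dX = -theta X dt + sigma dB admits the integrating factor exp(theta t): d(exp(theta t) X_t) = sigma exp(theta t) dB_t. Integrating from 0 to t:
  X_t = x_0 * exp(-theta t) + sigma * int_0^t exp(-theta (t-s)) dB_s.
The Itô integral has mean 0 and (by the Itô isometry) variance sigma^2 * int_0^t exp(-2 theta (t - s)) ds = sigma^2 * (1 - exp(-2 theta t)) / (2 theta).
With theta = 3/5, sigma = sqrt(5), x_0 = 3:
  E[X_t] = 3 * exp(-3/5 t) = 3*exp(-3*t/5)
  Var(X_t) = (sqrt(5))^2 * (1 - exp(-2*3/5 t)) / (2 * 3/5) = 25/6 - 25*exp(-6*t/5)/6.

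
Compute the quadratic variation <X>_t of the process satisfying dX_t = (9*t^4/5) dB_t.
<X>_t = 9*t^9/25

For an Itô process dX_t = a(t) dt + b(t) dB_t, the quadratic variation is <X>_t = int_0^t b(s)^2 ds (the drift term does not contribute). Here b(s) = 9*s^4/5, so
  b(s)^2 = 81*s^8/25.
Integrating from 0 to t:
  <X>_t = int_0^t (81*s^8/25) ds = 9*t^9/25.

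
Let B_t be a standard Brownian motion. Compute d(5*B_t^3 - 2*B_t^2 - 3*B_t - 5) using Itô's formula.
d(5*B_t^3 - 2*B_t^2 - 3*B_t - 5) = (15*B_t - 2) dt + (15*B_t^2 - 4*B_t - 3) dB_t

Itô's formula for f(B_t) gives d f(B_t) = f'(B_t) dB_t + (1/2) f''(B_t) dt. Compute derivatives of f(x) = 5*x^3 - 2*x^2 - 3*x - 5:
  f'(x)  = 15*x^2 - 4*x - 3
  f''(x) = 30*x - 4
Substitute x = B_t and multiply the f'' term by 1/2:
  drift     = (1/2) * (30*x - 4) evaluated at B_t = 15*B_t - 2
  diffusion = (15*x^2 - 4*x - 3) evaluated at B_t = 15*B_t^2 - 4*B_t - 3
Therefore d(5*B_t^3 - 2*B_t^2 - 3*B_t - 5) = (15*B_t - 2) dt + (15*B_t^2 - 4*B_t - 3) dB_t.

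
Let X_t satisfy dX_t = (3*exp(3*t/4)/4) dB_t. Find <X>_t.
<X>_t = 3*exp(3*t/2)/8 - 3/8

For an Itô process dX_t = a(t) dt + b(t) dB_t, the quadratic variation is <X>_t = int_0^t b(s)^2 ds (the drift term does not contribute). Here b(s) = 3*exp(3*s/4)/4, so
  b(s)^2 = 9*exp(3*s/2)/16.
Integrating from 0 to t:
  <X>_t = int_0^t (9*exp(3*s/2)/16) ds = 3*exp(3*t/2)/8 - 3/8.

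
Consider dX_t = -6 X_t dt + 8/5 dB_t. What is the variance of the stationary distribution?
lim Var(X_t) = 16/75

The OU SDE dX = -theta X dt + sigma dB admits the integrating factor exp(theta t): d(exp(theta t) X_t) = sigma exp(theta t) dB_t. Integrating from 0 to t gives X_t = x_0 * exp(-theta t) + sigma * int_0^t exp(-theta (t-s)) dB_s for any initial x_0. The Itô integral has variance (by the Itô isometry) sigma^2 * int_0^t exp(-2 theta (t - s)) ds = sigma^2 * (1 - exp(-2 theta t)) / (2 theta), independent of x_0.
With theta = 6, sigma = 8/5:
  Var(X_t) = (8/5)^2 * (1 - exp(-2*6 t)) / (2 * 6) = 16/75 - 16*exp(-12*t)/75.
As t -> infinity, exp(-2*6 t) -> 0, so the stationary variance is sigma^2 / (2 theta) = 16/75.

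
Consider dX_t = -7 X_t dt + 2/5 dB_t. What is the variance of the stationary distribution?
lim Var(X_t) = 2/175

The OU SDE dX = -theta X dt + sigma dB admits the integrating factor exp(theta t): d(exp(theta t) X_t) = sigma exp(theta t) dB_t. Integrating from 0 to t gives X_t = x_0 * exp(-theta t) + sigma * int_0^t exp(-theta (t-s)) dB_s for any initial x_0. The Itô integral has variance (by the Itô isometry) sigma^2 * int_0^t exp(-2 theta (t - s)) ds = sigma^2 * (1 - exp(-2 theta t)) / (2 theta), independent of x_0.
With theta = 7, sigma = 2/5:
  Var(X_t) = (2/5)^2 * (1 - exp(-2*7 t)) / (2 * 7) = 2/175 - 2*exp(-14*t)/175.
As t -> infinity, exp(-2*7 t) -> 0, so the stationary variance is sigma^2 / (2 theta) = 2/175.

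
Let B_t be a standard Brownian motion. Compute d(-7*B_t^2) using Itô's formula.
d(-7*B_t^2) = (-7) dt + (-14*B_t) dB_t

Itô's formula for f(B_t) gives d f(B_t) = f'(B_t) dB_t + (1/2) f''(B_t) dt. Compute derivatives of f(x) = -7*x^2:
  f'(x)  = -14*x
  f''(x) = -14
Substitute x = B_t and multiply the f'' term by 1/2:
  drift     = (1/2) * (-14) evaluated at B_t = -7
  diffusion = (-14*x) evaluated at B_t = -14*B_t
Therefore d(-7*B_t^2) = (-7) dt + (-14*B_t) dB_t.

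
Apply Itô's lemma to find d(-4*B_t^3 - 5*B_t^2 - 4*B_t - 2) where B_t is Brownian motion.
d(-4*B_t^3 - 5*B_t^2 - 4*B_t - 2) = (-12*B_t - 5) dt + (-12*B_t^2 - 10*B_t - 4) dB_t

Itô's formula for f(B_t) gives d f(B_t) = f'(B_t) dB_t + (1/2) f''(B_t) dt. Compute derivatives of f(x) = -4*x^3 - 5*x^2 - 4*x - 2:
  f'(x)  = -12*x^2 - 10*x - 4
  f''(x) = -24*x - 10
Substitute x = B_t and multiply the f'' term by 1/2:
  drift     = (1/2) * (-24*x - 10) evaluated at B_t = -12*B_t - 5
  diffusion = (-12*x^2 - 10*x - 4) evaluated at B_t = -12*B_t^2 - 10*B_t - 4
Therefore d(-4*B_t^3 - 5*B_t^2 - 4*B_t - 2) = (-12*B_t - 5) dt + (-12*B_t^2 - 10*B_t - 4) dB_t.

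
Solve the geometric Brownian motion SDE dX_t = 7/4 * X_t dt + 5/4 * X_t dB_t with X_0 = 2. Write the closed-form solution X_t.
X_t = 2 * exp((31/32) * t + (5/4) * B_t)

For GBM dX = mu X dt + sigma X dB with X_0 = x_0, apply Itô to Y = log X: dY = (mu - sigma^2/2) dt + sigma dB, so Y_t = log(x_0) + (mu - sigma^2/2) t + sigma B_t and hence X_t = x_0 * exp((mu - sigma^2/2) t + sigma B_t).
With mu = 7/4, sigma = 5/4, x_0 = 2, this gives:
  X_t = 2 * exp((31/32) * t + (5/4) * B_t).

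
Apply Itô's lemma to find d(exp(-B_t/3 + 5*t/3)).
d(exp(-B_t/3 + 5*t/3)) = (31*exp(-B_t/3 + 5*t/3)/18) dt + (-exp(-B_t/3 + 5*t/3)/3) dB_t

Itô's formula for f(t, x): d f(t, B_t) = (f_t + (1/2) f_xx) dt + f_x dB_t. Compute partials of f(t, x) = exp(5*t/3 - x/3):
  f_t(t,x)  = 5*exp(5*t/3 - x/3)/3
  f_x(t,x)  = -exp(5*t/3 - x/3)/3
  f_xx(t,x) = exp(5*t/3 - x/3)/9
Assemble drift = f_t + (1/2) f_xx = 31*exp(5*t/3 - x/3)/18 and diffusion = f_x = -exp(5*t/3 - x/3)/3. Substituting x = B_t:
  d(exp(-B_t/3 + 5*t/3)) = (31*exp(-B_t/3 + 5*t/3)/18) dt + (-exp(-B_t/3 + 5*t/3)/3) dB_t.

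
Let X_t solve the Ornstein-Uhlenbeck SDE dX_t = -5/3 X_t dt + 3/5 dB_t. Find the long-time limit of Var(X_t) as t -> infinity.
lim Var(X_t) = 27/250

The OU SDE dX = -theta X dt + sigma dB admits the integrating factor exp(theta t): d(exp(theta t) X_t) = sigma exp(theta t) dB_t. Integrating from 0 to t gives X_t = x_0 * exp(-theta t) + sigma * int_0^t exp(-theta (t-s)) dB_s for any initial x_0. The Itô integral has variance (by the Itô isometry) sigma^2 * int_0^t exp(-2 theta (t - s)) ds = sigma^2 * (1 - exp(-2 theta t)) / (2 theta), independent of x_0.
With theta = 5/3, sigma = 3/5:
  Var(X_t) = (3/5)^2 * (1 - exp(-2*5/3 t)) / (2 * 5/3) = 27/250 - 27*exp(-10*t/3)/250.
As t -> infinity, exp(-2*5/3 t) -> 0, so the stationary variance is sigma^2 / (2 theta) = 27/250.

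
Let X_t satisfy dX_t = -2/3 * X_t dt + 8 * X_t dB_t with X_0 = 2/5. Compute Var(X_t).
Var(X_t) = (4*exp(64*t) - 4)*exp(-4*t/3)/25

For GBM dX = mu X dt + sigma X dB with X_0 = x_0, apply Itô to Y = log X: dY = (mu - sigma^2/2) dt + sigma dB, so Y_t = log(x_0) + (mu - sigma^2/2) t + sigma B_t and hence X_t = x_0 * exp((mu - sigma^2/2) t + sigma B_t).
With mu = -2/3, sigma = 8, x_0 = 2/5, this gives:
  X_t = 2/5 * exp((-98/3) * t + (8) * B_t).
Since sigma*B_t ~ Normal(0, sigma^2 t), E[exp(sigma*B_t)] = exp(sigma^2 t / 2); so E[X_t] = x_0 * exp((mu - sigma^2/2) t) * exp(sigma^2 t / 2) = x_0 * exp(mu t) = 2*exp(-2*t/3)/5.
Var(X_t) = E[X_t^2] - (E[X_t])^2 = x_0^2 * exp(2 mu t) * (exp(sigma^2 t) - 1) = (4*exp(64*t) - 4)*exp(-4*t/3)/25.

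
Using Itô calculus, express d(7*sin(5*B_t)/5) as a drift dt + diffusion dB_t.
d(7*sin(5*B_t)/5) = (-35*sin(5*B_t)/2) dt + (7*cos(5*B_t)) dB_t

Itô's formula for f(B_t) gives d f(B_t) = f'(B_t) dB_t + (1/2) f''(B_t) dt. Compute derivatives of f(x) = 7*sin(5*x)/5:
  f'(x)  = 7*cos(5*x)
  f''(x) = -35*sin(5*x)
Substitute x = B_t and multiply the f'' term by 1/2:
  drift     = (1/2) * (-35*sin(5*x)) evaluated at B_t = -35*sin(5*B_t)/2
  diffusion = (7*cos(5*x)) evaluated at B_t = 7*cos(5*B_t)
Therefore d(7*sin(5*B_t)/5) = (-35*sin(5*B_t)/2) dt + (7*cos(5*B_t)) dB_t.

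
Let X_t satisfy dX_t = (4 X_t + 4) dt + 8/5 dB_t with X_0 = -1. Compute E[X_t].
E[X_t] = -1

Taking expectations and using E[dB_t] = 0, the mean m(t) = E[X_t] satisfies the ODE m'(t) = a m(t) + b with m(0) = x_0. With a = 4, b = 4, x_0 = -1, the solution is
  m(t) = x_0 * exp(a t) + (b/a) * (exp(a t) - 1)
       = (-1) * exp(4 t) + (4/4) * (exp(4 t) - 1)
       = -1.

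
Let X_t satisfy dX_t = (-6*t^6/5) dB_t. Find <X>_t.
<X>_t = 36*t^13/325

For an Itô process dX_t = a(t) dt + b(t) dB_t, the quadratic variation is <X>_t = int_0^t b(s)^2 ds (the drift term does not contribute). Here b(s) = -6*s^6/5, so
  b(s)^2 = 36*s^12/25.
Integrating from 0 to t:
  <X>_t = int_0^t (36*s^12/25) ds = 36*t^13/325.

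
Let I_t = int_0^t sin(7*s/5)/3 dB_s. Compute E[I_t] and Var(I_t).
E[I_t] = 0; Var(I_t) = t/18 - 5*sin(14*t/5)/252

The Itô integral of a deterministic integrand f(s) has mean 0 because each increment f(s) * (B_{s+ds} - B_s) has mean 0. By the Itô isometry:
  Var( int_0^t f(s) dB_s ) = E[ (int_0^t f(s) dB_s)^2 ] = int_0^t f(s)^2 ds.
Here f(s) = sin(7*s/5)/3, so f(s)^2 = sin(7*s/5)^2/9. Integrate:
  int_0^t (sin(7*s/5)^2/9) ds = t/18 - 5*sin(14*t/5)/252.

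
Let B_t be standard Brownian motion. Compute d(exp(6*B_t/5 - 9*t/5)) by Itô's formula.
d(exp(6*B_t/5 - 9*t/5)) = (-27*exp(6*B_t/5 - 9*t/5)/25) dt + (6*exp(6*B_t/5 - 9*t/5)/5) dB_t

Itô's formula for f(t, x): d f(t, B_t) = (f_t + (1/2) f_xx) dt + f_x dB_t. Compute partials of f(t, x) = exp(-9*t/5 + 6*x/5):
  f_t(t,x)  = -9*exp(-9*t/5 + 6*x/5)/5
  f_x(t,x)  = 6*exp(-9*t/5 + 6*x/5)/5
  f_xx(t,x) = 36*exp(-9*t/5 + 6*x/5)/25
Assemble drift = f_t + (1/2) f_xx = -27*exp(-9*t/5 + 6*x/5)/25 and diffusion = f_x = 6*exp(-9*t/5 + 6*x/5)/5. Substituting x = B_t:
  d(exp(6*B_t/5 - 9*t/5)) = (-27*exp(6*B_t/5 - 9*t/5)/25) dt + (6*exp(6*B_t/5 - 9*t/5)/5) dB_t.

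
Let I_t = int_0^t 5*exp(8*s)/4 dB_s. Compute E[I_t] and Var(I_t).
E[I_t] = 0; Var(I_t) = 25*exp(16*t)/256 - 25/256

The Itô integral of a deterministic integrand f(s) has mean 0 because each increment f(s) * (B_{s+ds} - B_s) has mean 0. By the Itô isometry:
  Var( int_0^t f(s) dB_s ) = E[ (int_0^t f(s) dB_s)^2 ] = int_0^t f(s)^2 ds.
Here f(s) = 5*exp(8*s)/4, so f(s)^2 = 25*exp(16*s)/16. Integrate:
  int_0^t (25*exp(16*s)/16) ds = 25*exp(16*t)/256 - 25/256.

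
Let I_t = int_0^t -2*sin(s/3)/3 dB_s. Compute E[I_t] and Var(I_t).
E[I_t] = 0; Var(I_t) = 2*t/9 - sin(2*t/3)/3

The Itô integral of a deterministic integrand f(s) has mean 0 because each increment f(s) * (B_{s+ds} - B_s) has mean 0. By the Itô isometry:
  Var( int_0^t f(s) dB_s ) = E[ (int_0^t f(s) dB_s)^2 ] = int_0^t f(s)^2 ds.
Here f(s) = -2*sin(s/3)/3, so f(s)^2 = 4*sin(s/3)^2/9. Integrate:
  int_0^t (4*sin(s/3)^2/9) ds = 2*t/9 - sin(2*t/3)/3.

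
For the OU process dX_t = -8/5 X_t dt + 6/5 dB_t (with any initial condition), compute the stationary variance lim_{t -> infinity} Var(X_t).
lim Var(X_t) = 9/20

The OU SDE dX = -theta X dt + sigma dB admits the integrating factor exp(theta t): d(exp(theta t) X_t) = sigma exp(theta t) dB_t. Integrating from 0 to t gives X_t = x_0 * exp(-theta t) + sigma * int_0^t exp(-theta (t-s)) dB_s for any initial x_0. The Itô integral has variance (by the Itô isometry) sigma^2 * int_0^t exp(-2 theta (t - s)) ds = sigma^2 * (1 - exp(-2 theta t)) / (2 theta), independent of x_0.
With theta = 8/5, sigma = 6/5:
  Var(X_t) = (6/5)^2 * (1 - exp(-2*8/5 t)) / (2 * 8/5) = 9/20 - 9*exp(-16*t/5)/20.
As t -> infinity, exp(-2*8/5 t) -> 0, so the stationary variance is sigma^2 / (2 theta) = 9/20.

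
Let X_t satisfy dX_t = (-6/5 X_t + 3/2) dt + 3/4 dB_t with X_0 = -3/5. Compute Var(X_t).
Var(X_t) = 15/64 - 15*exp(-12*t/5)/64

The variance V(t) = Var(X_t) satisfies V'(t) = 2 a V(t) + c^2 with V(0) = 0 (drift coefficient is linear in X, diffusion is constant). With a = -6/5, c = 3/4, the solution is
  V(t) = (c^2 / (2 a)) * (exp(2 a t) - 1)
       = ((3/4)^2 / (2*(-6/5))) * (exp((-12/5) t) - 1)
       = 15/64 - 15*exp(-12*t/5)/64.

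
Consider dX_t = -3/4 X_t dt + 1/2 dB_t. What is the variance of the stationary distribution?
lim Var(X_t) = 1/6

The OU SDE dX = -theta X dt + sigma dB admits the integrating factor exp(theta t): d(exp(theta t) X_t) = sigma exp(theta t) dB_t. Integrating from 0 to t gives X_t = x_0 * exp(-theta t) + sigma * int_0^t exp(-theta (t-s)) dB_s for any initial x_0. The Itô integral has variance (by the Itô isometry) sigma^2 * int_0^t exp(-2 theta (t - s)) ds = sigma^2 * (1 - exp(-2 theta t)) / (2 theta), independent of x_0.
With theta = 3/4, sigma = 1/2:
  Var(X_t) = (1/2)^2 * (1 - exp(-2*3/4 t)) / (2 * 3/4) = 1/6 - exp(-3*t/2)/6.
As t -> infinity, exp(-2*3/4 t) -> 0, so the stationary variance is sigma^2 / (2 theta) = 1/6.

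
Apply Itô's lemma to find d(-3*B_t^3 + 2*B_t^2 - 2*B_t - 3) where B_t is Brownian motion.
d(-3*B_t^3 + 2*B_t^2 - 2*B_t - 3) = (2 - 9*B_t) dt + (-9*B_t^2 + 4*B_t - 2) dB_t

Itô's formula for f(B_t) gives d f(B_t) = f'(B_t) dB_t + (1/2) f''(B_t) dt. Compute derivatives of f(x) = -3*x^3 + 2*x^2 - 2*x - 3:
  f'(x)  = -9*x^2 + 4*x - 2
  f''(x) = 4 - 18*x
Substitute x = B_t and multiply the f'' term by 1/2:
  drift     = (1/2) * (4 - 18*x) evaluated at B_t = 2 - 9*B_t
  diffusion = (-9*x^2 + 4*x - 2) evaluated at B_t = -9*B_t^2 + 4*B_t - 2
Therefore d(-3*B_t^3 + 2*B_t^2 - 2*B_t - 3) = (2 - 9*B_t) dt + (-9*B_t^2 + 4*B_t - 2) dB_t.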